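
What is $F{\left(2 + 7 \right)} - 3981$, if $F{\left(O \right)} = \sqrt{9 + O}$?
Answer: $-3981 + 3 \sqrt{2} \approx -3976.8$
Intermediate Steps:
$F{\left(2 + 7 \right)} - 3981 = \sqrt{9 + \left(2 + 7\right)} - 3981 = \sqrt{9 + 9} - 3981 = \sqrt{18} - 3981 = 3 \sqrt{2} - 3981 = -3981 + 3 \sqrt{2}$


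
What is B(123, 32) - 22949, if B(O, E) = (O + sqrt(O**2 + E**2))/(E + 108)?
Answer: -3212737/140 + sqrt(16153)/140 ≈ -22947.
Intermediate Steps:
B(O, E) = (O + sqrt(E**2 + O**2))/(108 + E)
B(123, 32) - 22949 = (123 + sqrt(32**2 + 123**2))/(108 + 32) - 22949 = (123 + sqrt(1024 + 15129))/140 - 22949 = (123 + sqrt(16153))/140 - 22949 = (123/140 + sqrt(16153)/140) - 22949 = -3212737/140 + sqrt(16153)/140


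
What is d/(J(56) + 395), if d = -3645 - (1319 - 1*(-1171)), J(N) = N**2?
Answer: -2045/1177 ≈ -1.7375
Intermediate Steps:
d = -6135 (d = -3645 - (1319 + 1171) = -3645 - 1*2490 = -3645 - 2490 = -6135)
d/(J(56) + 395) = -6135/(56**2 + 395) = -6135/(3136 + 395) = -6135/3531 = -6135*1/3531 = -2045/1177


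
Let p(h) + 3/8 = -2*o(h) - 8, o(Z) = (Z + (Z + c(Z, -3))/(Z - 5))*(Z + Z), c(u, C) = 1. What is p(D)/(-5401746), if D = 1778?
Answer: 59819981933/25539455088 ≈ 2.3423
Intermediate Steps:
o(Z) = 2*Z*(Z + (1 + Z)/(-5 + Z)) (o(Z) = (Z + (Z + 1)/(Z - 5))*(Z + Z) = (Z + (1 + Z)/(-5 + Z))*(2*Z) = 2*Z*(Z + (1 + Z)/(-5 + Z)))
p(h) = -67/8 - 4*h*(1 + h² - 4*h)/(-5 + h) (p(h) = -3/8 + (-4*h*(1 + h² - 4*h)/(-5 + h) - 8) = -3/8 + (-8 - 4*h*(1 + h² - 4*h)/(-5 + h)) = -67/8 - 4*h*(1 + h² - 4*h)/(-5 + h))
p(D)/(-5401746) = ((335 - 99*1778 - 32*1778³ + 128*1778²)/(8*(-5 + 1778)))/(-5401746) = ((⅛)*(335 - 176022 - 32*5620762952 + 128*3161284)/1773)*(-1/5401746) = ((⅛)*(1/1773)*(335 - 176022 - 179864414464 + 404644352))*(-1/5401746) = ((⅛)*(1/1773)*(-179459945799))*(-1/5401746) = -59819981933/4728*(-1/5401746) = 59819981933/25539455088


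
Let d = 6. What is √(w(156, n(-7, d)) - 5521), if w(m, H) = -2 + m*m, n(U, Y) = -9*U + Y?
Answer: √18813 ≈ 137.16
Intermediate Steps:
n(U, Y) = Y - 9*U
w(m, H) = -2 + m²
√(w(156, n(-7, d)) - 5521) = √((-2 + 156²) - 5521) = √((-2 + 24336) - 5521) = √(24334 - 5521) = √18813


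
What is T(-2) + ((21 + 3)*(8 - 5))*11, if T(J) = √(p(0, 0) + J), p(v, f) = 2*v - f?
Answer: 792 + I*√2 ≈ 792.0 + 1.4142*I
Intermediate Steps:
p(v, f) = -f + 2*v
T(J) = √J (T(J) = √((-1*0 + 2*0) + J) = √((0 + 0) + J) = √(0 + J) = √J)
T(-2) + ((21 + 3)*(8 - 5))*11 = √(-2) + ((21 + 3)*(8 - 5))*11 = I*√2 + (24*3)*11 = I*√2 + 72*11 = I*√2 + 792 = 792 + I*√2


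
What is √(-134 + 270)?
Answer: 2*√34 ≈ 11.662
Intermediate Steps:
√(-134 + 270) = √136 = 2*√34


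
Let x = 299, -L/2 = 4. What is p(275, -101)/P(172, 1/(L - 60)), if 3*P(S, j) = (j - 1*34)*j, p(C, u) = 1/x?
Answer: 4624/230529 ≈ 0.020058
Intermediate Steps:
L = -8 (L = -2*4 = -8)
p(C, u) = 1/299
P(S, j) = j*(-34 + j)/3 (P(S, j) = ((j - 1*34)*j)/3 = ((j - 34)*j)/3 = ((-34 + j)*j)/3 = (j*(-34 + j))/3 = j*(-34 + j)/3)
p(275, -101)/P(172, 1/(L - 60)) = 1/(299*(((-34 + 1/(-8 - 60))/(3*(-8 - 60))))) = 1/(299*(((⅓)*(-34 + 1/(-68))/(-68)))) = 1/(299*(((⅓)*(-1/68)*(-34 - 1/68)))) = 1/(299*(((⅓)*(-1/68)*(-2313/68)))) = 1/(299*(771/4624)) = (1/299)*(4624/771) = 4624/230529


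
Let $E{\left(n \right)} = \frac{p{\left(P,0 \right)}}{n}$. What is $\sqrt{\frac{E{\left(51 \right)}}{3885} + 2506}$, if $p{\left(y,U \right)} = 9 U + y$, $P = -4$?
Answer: $\frac{\sqrt{10931026626590}}{66045} \approx 50.06$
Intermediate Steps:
$p{\left(y,U \right)} = y + 9 U$
$E{\left(n \right)} = - \frac{4}{n}$ ($E{\left(n \right)} = \frac{-4 + 9 \cdot 0}{n} = \frac{-4 + 0}{n} = - \frac{4}{n}$)
$\sqrt{\frac{E{\left(51 \right)}}{3885} + 2506} = \sqrt{\frac{\left(-4\right) \frac{1}{51}}{3885} + 2506} = \sqrt{\left(-4\right) \frac{1}{51} \cdot \frac{1}{3885} + 2506} = \sqrt{\left(- \frac{4}{51}\right) \frac{1}{3885} + 2506} = \sqrt{- \frac{4}{198135} + 2506} = \sqrt{\frac{496526306}{198135}} = \frac{\sqrt{10931026626590}}{66045}$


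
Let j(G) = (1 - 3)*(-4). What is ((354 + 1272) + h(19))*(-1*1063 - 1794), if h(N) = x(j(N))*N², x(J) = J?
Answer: -12896498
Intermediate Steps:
j(G) = 8 (j(G) = -2*(-4) = 8)
h(N) = 8*N²
((354 + 1272) + h(19))*(-1*1063 - 1794) = ((354 + 1272) + 8*19²)*(-1*1063 - 1794) = (1626 + 8*361)*(-1063 - 1794) = (1626 + 2888)*(-2857) = 4514*(-2857) = -12896498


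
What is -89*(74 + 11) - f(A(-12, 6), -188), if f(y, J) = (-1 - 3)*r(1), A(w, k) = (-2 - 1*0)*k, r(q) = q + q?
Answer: -7557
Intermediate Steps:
r(q) = 2*q
A(w, k) = -2*k (A(w, k) = (-2 + 0)*k = -2*k)
f(y, J) = -8 (f(y, J) = (-1 - 3)*(2*1) = -4*2 = -8)
-89*(74 + 11) - f(A(-12, 6), -188) = -89*(74 + 11) - 1*(-8) = -89*85 + 8 = -7565 + 8 = -7557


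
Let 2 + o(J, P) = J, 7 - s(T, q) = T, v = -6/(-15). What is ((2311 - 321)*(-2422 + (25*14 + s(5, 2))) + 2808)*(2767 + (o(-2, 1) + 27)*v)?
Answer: -57141025452/5 ≈ -1.1428e+10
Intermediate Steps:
v = ⅖ (v = -6*(-1/15) = ⅖ ≈ 0.40000)
s(T, q) = 7 - T
o(J, P) = -2 + J
((2311 - 321)*(-2422 + (25*14 + s(5, 2))) + 2808)*(2767 + (o(-2, 1) + 27)*v) = ((2311 - 321)*(-2422 + (25*14 + (7 - 1*5))) + 2808)*(2767 + ((-2 - 2) + 27)*(⅖)) = (1990*(-2422 + (350 + (7 - 5))) + 2808)*(2767 + (-4 + 27)*(⅖)) = (1990*(-2422 + (350 + 2)) + 2808)*(2767 + 23*(⅖)) = (1990*(-2422 + 352) + 2808)*(2767 + 46/5) = (1990*(-2070) + 2808)*(13881/5) = (-4119300 + 2808)*(13881/5) = -4116492*13881/5 = -57141025452/5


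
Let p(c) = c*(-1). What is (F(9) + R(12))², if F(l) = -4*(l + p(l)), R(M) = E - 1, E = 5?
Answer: 16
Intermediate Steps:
p(c) = -c
R(M) = 4 (R(M) = 5 - 1 = 4)
F(l) = 0 (F(l) = -4*(l - l) = -4*0 = 0)
(F(9) + R(12))² = (0 + 4)² = 4² = 16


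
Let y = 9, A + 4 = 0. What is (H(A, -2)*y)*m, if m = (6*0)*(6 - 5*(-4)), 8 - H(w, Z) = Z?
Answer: 0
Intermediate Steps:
A = -4 (A = -4 + 0 = -4)
H(w, Z) = 8 - Z
m = 0 (m = 0*(6 + 20) = 0*26 = 0)
(H(A, -2)*y)*m = ((8 - 1*(-2))*9)*0 = ((8 + 2)*9)*0 = (10*9)*0 = 90*0 = 0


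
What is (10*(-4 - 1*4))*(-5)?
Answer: 400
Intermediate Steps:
(10*(-4 - 1*4))*(-5) = (10*(-4 - 4))*(-5) = (10*(-8))*(-5) = -80*(-5) = 400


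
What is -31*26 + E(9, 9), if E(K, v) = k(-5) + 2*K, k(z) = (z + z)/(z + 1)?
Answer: -1571/2 ≈ -785.50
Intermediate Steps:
k(z) = 2*z/(1 + z) (k(z) = (2*z)/(1 + z) = 2*z/(1 + z))
E(K, v) = 5/2 + 2*K (E(K, v) = 2*(-5)/(1 - 5) + 2*K = 2*(-5)/(-4) + 2*K = 2*(-5)*(-¼) + 2*K = 5/2 + 2*K)
-31*26 + E(9, 9) = -31*26 + (5/2 + 2*9) = -806 + (5/2 + 18) = -806 + 41/2 = -1571/2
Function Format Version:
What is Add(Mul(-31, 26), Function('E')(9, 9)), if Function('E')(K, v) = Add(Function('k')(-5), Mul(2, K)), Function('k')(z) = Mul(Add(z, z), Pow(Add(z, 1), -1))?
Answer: Rational(-1571, 2) ≈ -785.50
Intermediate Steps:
Function('k')(z) = Mul(2, z, Pow(Add(1, z), -1)) (Function('k')(z) = Mul(Mul(2, z), Pow(Add(1, z), -1)) = Mul(2, z, Pow(Add(1, z), -1)))
Function('E')(K, v) = Add(Rational(5, 2), Mul(2, K)) (Function('E')(K, v) = Add(Mul(2, -5, Pow(Add(1, -5), -1)), Mul(2, K)) = Add(Mul(2, -5, Pow(-4, -1)), Mul(2, K)) = Add(Mul(2, -5, Rational(-1, 4)), Mul(2, K)) = Add(Rational(5, 2), Mul(2, K)))
Add(Mul(-31, 26), Function('E')(9, 9)) = Add(Mul(-31, 26), Add(Rational(5, 2), Mul(2, 9))) = Add(-806, Add(Rational(5, 2), 18)) = Add(-806, Rational(41, 2)) = Rational(-1571, 2)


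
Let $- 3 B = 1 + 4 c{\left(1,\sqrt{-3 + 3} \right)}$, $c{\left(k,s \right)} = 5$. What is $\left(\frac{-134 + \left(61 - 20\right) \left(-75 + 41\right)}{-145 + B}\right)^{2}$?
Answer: $\frac{36481}{361} \approx 101.06$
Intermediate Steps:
$B = -7$ ($B = - \frac{1 + 4 \cdot 5}{3} = - \frac{1 + 20}{3} = \left(- \frac{1}{3}\right) 21 = -7$)
$\left(\frac{-134 + \left(61 - 20\right) \left(-75 + 41\right)}{-145 + B}\right)^{2} = \left(\frac{-134 + \left(61 - 20\right) \left(-75 + 41\right)}{-145 - 7}\right)^{2} = \left(\frac{-134 + 41 \left(-34\right)}{-152}\right)^{2} = \left(\left(-134 - 1394\right) \left(- \frac{1}{152}\right)\right)^{2} = \left(\left(-1528\right) \left(- \frac{1}{152}\right)\right)^{2} = \left(\frac{191}{19}\right)^{2} = \frac{36481}{361}$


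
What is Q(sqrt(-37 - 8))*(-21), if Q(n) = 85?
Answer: -1785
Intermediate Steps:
Q(sqrt(-37 - 8))*(-21) = 85*(-21) = -1785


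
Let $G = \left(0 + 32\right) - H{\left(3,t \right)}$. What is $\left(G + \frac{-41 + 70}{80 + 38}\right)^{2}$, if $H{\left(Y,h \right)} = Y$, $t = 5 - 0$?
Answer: $\frac{11909401}{13924} \approx 855.31$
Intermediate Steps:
$t = 5$ ($t = 5 + 0 = 5$)
$G = 29$ ($G = \left(0 + 32\right) - 3 = 32 - 3 = 29$)
$\left(G + \frac{-41 + 70}{80 + 38}\right)^{2} = \left(29 + \frac{-41 + 70}{80 + 38}\right)^{2} = \left(29 + \frac{29}{118}\right)^{2} = \left(\frac{3451}{118}\right)^{2} = \frac{11909401}{13924}$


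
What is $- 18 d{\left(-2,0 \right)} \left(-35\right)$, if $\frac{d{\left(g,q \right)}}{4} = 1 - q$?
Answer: $2520$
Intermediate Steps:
$d{\left(g,q \right)} = 4 - 4 q$ ($d{\left(g,q \right)} = 4 \left(1 - q\right) = 4 - 4 q$)
$- 18 d{\left(-2,0 \right)} \left(-35\right) = - 18 \left(4 - 0\right) \left(-35\right) = - 18 \left(4 + 0\right) \left(-35\right) = \left(-18\right) 4 \left(-35\right) = \left(-72\right) \left(-35\right) = 2520$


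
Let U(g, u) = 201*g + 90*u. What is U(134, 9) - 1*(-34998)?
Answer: 62742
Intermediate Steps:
U(g, u) = 90*u + 201*g
U(134, 9) - 1*(-34998) = (90*9 + 201*134) - 1*(-34998) = (810 + 26934) + 34998 = 27744 + 34998 = 62742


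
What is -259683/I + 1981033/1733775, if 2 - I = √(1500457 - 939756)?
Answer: 670407682217/324040813725 + 86561*√560701/186899 ≈ 348.87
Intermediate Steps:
I = 2 - √560701 (I = 2 - √(1500457 - 939756) = 2 - √560701 ≈ -746.80)
-259683/I + 1981033/1733775 = -259683/(2 - √560701) + 1981033/1733775 = 1981033/1733775 - 259683/(2 - √560701)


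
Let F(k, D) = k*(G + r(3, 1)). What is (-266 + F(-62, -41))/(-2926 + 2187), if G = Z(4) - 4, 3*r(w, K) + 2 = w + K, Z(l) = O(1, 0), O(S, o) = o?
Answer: 178/2217 ≈ 0.080289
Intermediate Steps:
Z(l) = 0
r(w, K) = -2/3 + K/3 + w/3 (r(w, K) = -2/3 + (w + K)/3 = -2/3 + (K + w)/3 = -2/3 + (K/3 + w/3) = -2/3 + K/3 + w/3)
G = -4 (G = 0 - 4 = -4)
F(k, D) = -10*k/3 (F(k, D) = k*(-4 + (-2/3 + (1/3)*1 + (1/3)*3)) = k*(-4 + (-2/3 + 1/3 + 1)) = k*(-4 + 2/3) = k*(-10/3) = -10*k/3)
(-266 + F(-62, -41))/(-2926 + 2187) = (-266 - 10/3*(-62))/(-2926 + 2187) = (-266 + 620/3)/(-739) = -178/3*(-1/739) = 178/2217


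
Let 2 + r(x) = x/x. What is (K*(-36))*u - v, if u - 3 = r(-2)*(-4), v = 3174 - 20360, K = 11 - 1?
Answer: 14666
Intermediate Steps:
r(x) = -1 (r(x) = -2 + x/x = -2 + 1 = -1)
K = 10
v = -17186
u = 7 (u = 3 - 1*(-4) = 3 + 4 = 7)
(K*(-36))*u - v = (10*(-36))*7 - 1*(-17186) = -360*7 + 17186 = -2520 + 17186 = 14666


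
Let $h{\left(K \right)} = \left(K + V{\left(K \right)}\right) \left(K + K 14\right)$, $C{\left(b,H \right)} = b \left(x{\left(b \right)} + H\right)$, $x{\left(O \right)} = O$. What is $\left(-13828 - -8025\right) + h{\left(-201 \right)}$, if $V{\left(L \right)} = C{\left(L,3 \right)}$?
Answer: $-119390758$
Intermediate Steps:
$C{\left(b,H \right)} = b \left(H + b\right)$ ($C{\left(b,H \right)} = b \left(b + H\right) = b \left(H + b\right)$)
$V{\left(L \right)} = L \left(3 + L\right)$
$h{\left(K \right)} = 15 K \left(K + K \left(3 + K\right)\right)$ ($h{\left(K \right)} = \left(K + K \left(3 + K\right)\right) \left(K + K 14\right) = \left(K + K \left(3 + K\right)\right) \left(K + 14 K\right) = \left(K + K \left(3 + K\right)\right) 15 K = 15 K \left(K + K \left(3 + K\right)\right)$)
$\left(-13828 - -8025\right) + h{\left(-201 \right)} = \left(-13828 - -8025\right) + 15 \left(-201\right)^{2} \left(4 - 201\right) = \left(-13828 + 8025\right) + 15 \cdot 40401 \left(-197\right) = -5803 - 119384955 = -119390758$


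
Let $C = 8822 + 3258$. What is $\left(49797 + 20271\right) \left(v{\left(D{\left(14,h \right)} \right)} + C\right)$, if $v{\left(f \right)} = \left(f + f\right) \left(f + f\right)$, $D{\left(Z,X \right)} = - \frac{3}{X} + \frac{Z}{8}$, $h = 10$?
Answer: $\frac{21175267797}{25} \approx 8.4701 \cdot 10^{8}$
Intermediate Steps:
$D{\left(Z,X \right)} = - \frac{3}{X} + \frac{Z}{8}$ ($D{\left(Z,X \right)} = - \frac{3}{X} + Z \frac{1}{8} = - \frac{3}{X} + \frac{Z}{8}$)
$v{\left(f \right)} = 4 f^{2}$ ($v{\left(f \right)} = 2 f 2 f = 4 f^{2}$)
$C = 12080$
$\left(49797 + 20271\right) \left(v{\left(D{\left(14,h \right)} \right)} + C\right) = \left(49797 + 20271\right) \left(4 \left(- \frac{3}{10} + \frac{1}{8} \cdot 14\right)^{2} + 12080\right) = 70068 \left(4 \left(\left(-3\right) \frac{1}{10} + \frac{7}{4}\right)^{2} + 12080\right) = 70068 \left(4 \left(- \frac{3}{10} + \frac{7}{4}\right)^{2} + 12080\right) = 70068 \left(4 \left(\frac{29}{20}\right)^{2} + 12080\right) = 70068 \left(4 \cdot \frac{841}{400} + 12080\right) = 70068 \left(\frac{841}{100} + 12080\right) = 70068 \cdot \frac{1208841}{100} = \frac{21175267797}{25}$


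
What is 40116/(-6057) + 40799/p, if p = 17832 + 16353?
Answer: -124916213/23006505 ≈ -5.4296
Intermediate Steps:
p = 34185
40116/(-6057) + 40799/p = 40116/(-6057) + 40799/34185 = 40116*(-1/6057) + 40799*(1/34185) = -13372/2019 + 40799/34185 = -124916213/23006505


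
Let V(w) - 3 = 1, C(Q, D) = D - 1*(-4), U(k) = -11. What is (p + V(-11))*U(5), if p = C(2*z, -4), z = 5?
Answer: -44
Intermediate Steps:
C(Q, D) = 4 + D (C(Q, D) = D + 4 = 4 + D)
p = 0 (p = 4 - 4 = 0)
V(w) = 4 (V(w) = 3 + 1 = 4)
(p + V(-11))*U(5) = (0 + 4)*(-11) = 4*(-11) = -44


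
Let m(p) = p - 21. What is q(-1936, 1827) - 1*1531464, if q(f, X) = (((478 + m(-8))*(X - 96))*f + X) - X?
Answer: -1506227448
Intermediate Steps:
m(p) = -21 + p
q(f, X) = f*(-43104 + 449*X) (q(f, X) = (((478 + (-21 - 8))*(X - 96))*f + X) - X = (((478 - 29)*(-96 + X))*f + X) - X = ((449*(-96 + X))*f + X) - X = ((-43104 + 449*X)*f + X) - X = (f*(-43104 + 449*X) + X) - X = (X + f*(-43104 + 449*X)) - X = f*(-43104 + 449*X))
q(-1936, 1827) - 1*1531464 = 449*(-1936)*(-96 + 1827) - 1*1531464 = 449*(-1936)*1731 - 1531464 = -1504695984 - 1531464 = -1506227448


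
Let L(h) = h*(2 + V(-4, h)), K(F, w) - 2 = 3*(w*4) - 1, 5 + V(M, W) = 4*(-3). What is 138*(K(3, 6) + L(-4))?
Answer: 18354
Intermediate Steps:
V(M, W) = -17 (V(M, W) = -5 + 4*(-3) = -5 - 12 = -17)
K(F, w) = 1 + 12*w (K(F, w) = 2 + (3*(w*4) - 1) = 2 + (3*(4*w) - 1) = 2 + (12*w - 1) = 2 + (-1 + 12*w) = 1 + 12*w)
L(h) = -15*h (L(h) = h*(2 - 17) = h*(-15) = -15*h)
138*(K(3, 6) + L(-4)) = 138*((1 + 12*6) - 15*(-4)) = 138*((1 + 72) + 60) = 138*(73 + 60) = 138*133 = 18354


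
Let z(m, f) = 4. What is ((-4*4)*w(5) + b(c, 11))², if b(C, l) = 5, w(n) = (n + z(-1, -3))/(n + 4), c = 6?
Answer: 121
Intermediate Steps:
w(n) = 1 (w(n) = (n + 4)/(n + 4) = (4 + n)/(4 + n) = 1)
((-4*4)*w(5) + b(c, 11))² = (-4*4*1 + 5)² = (-16*1 + 5)² = (-16 + 5)² = (-11)² = 121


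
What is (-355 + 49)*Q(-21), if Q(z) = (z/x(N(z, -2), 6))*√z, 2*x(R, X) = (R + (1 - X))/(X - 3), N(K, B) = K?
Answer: -19278*I*√21/13 ≈ -6795.6*I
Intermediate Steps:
x(R, X) = (1 + R - X)/(2*(-3 + X)) (x(R, X) = ((R + (1 - X))/(X - 3))/2 = ((1 + R - X)/(-3 + X))/2 = (1 + R - X)/(2*(-3 + X)))
Q(z) = z^(3/2)/(-⅚ + z/6) (Q(z) = (z/(((1 + z - 1*6)/(2*(-3 + 6)))))*√z = (z/(((½)*(1 + z - 6)/3)))*√z = (z/(((½)*(⅓)*(-5 + z))))*√z = (z/(-⅚ + z/6))*√z = z^(3/2)/(-⅚ + z/6))
(-355 + 49)*Q(-21) = (-355 + 49)*(6*(-21)^(3/2)/(-5 - 21)) = -1836*(-21*I*√21)/(-26) = -1836*(-21*I*√21)*(-1)/26 = -19278*I*√21/13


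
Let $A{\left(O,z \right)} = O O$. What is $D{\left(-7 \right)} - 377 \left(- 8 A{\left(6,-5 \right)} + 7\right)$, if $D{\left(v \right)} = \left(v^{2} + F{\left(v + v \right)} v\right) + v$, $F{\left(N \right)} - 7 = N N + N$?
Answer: $104656$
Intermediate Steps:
$A{\left(O,z \right)} = O^{2}$
$F{\left(N \right)} = 7 + N + N^{2}$ ($F{\left(N \right)} = 7 + \left(N N + N\right) = 7 + \left(N^{2} + N\right) = 7 + \left(N + N^{2}\right) = 7 + N + N^{2}$)
$D{\left(v \right)} = v + v^{2} + v \left(7 + 2 v + 4 v^{2}\right)$ ($D{\left(v \right)} = \left(v^{2} + \left(7 + \left(v + v\right) + \left(v + v\right)^{2}\right) v\right) + v = \left(v^{2} + \left(7 + 2 v + \left(2 v\right)^{2}\right) v\right) + v = \left(v^{2} + \left(7 + 2 v + 4 v^{2}\right) v\right) + v = \left(v^{2} + v \left(7 + 2 v + 4 v^{2}\right)\right) + v = v + v^{2} + v \left(7 + 2 v + 4 v^{2}\right)$)
$D{\left(-7 \right)} - 377 \left(- 8 A{\left(6,-5 \right)} + 7\right) = - 7 \left(8 + 3 \left(-7\right) + 4 \left(-7\right)^{2}\right) - 377 \left(- 8 \cdot 6^{2} + 7\right) = - 7 \left(8 - 21 + 4 \cdot 49\right) - 377 \left(\left(-8\right) 36 + 7\right) = - 7 \left(8 - 21 + 196\right) - 377 \left(-288 + 7\right) = \left(-7\right) 183 - -105937 = -1281 + 105937 = 104656$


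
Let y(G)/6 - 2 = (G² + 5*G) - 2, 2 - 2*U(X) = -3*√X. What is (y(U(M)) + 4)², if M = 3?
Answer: 73549/4 + 10143*√3 ≈ 35955.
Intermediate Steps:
U(X) = 1 + 3*√X/2 (U(X) = 1 - (-3)*√X/2 = 1 + 3*√X/2)
y(G) = 6*G² + 30*G (y(G) = 12 + 6*((G² + 5*G) - 2) = 12 + 6*(-2 + G² + 5*G) = 12 + (-12 + 6*G² + 30*G) = 6*G² + 30*G)
(y(U(M)) + 4)² = (6*(1 + 3*√3/2)*(5 + (1 + 3*√3/2)) + 4)² = (6*(1 + 3*√3/2)*(6 + 3*√3/2) + 4)² = (4 + 6*(1 + 3*√3/2)*(6 + 3*√3/2))²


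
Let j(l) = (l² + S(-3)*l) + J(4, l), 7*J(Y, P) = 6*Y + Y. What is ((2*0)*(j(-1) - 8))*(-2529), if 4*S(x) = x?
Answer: 0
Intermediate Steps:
S(x) = x/4
J(Y, P) = Y (J(Y, P) = (6*Y + Y)/7 = (7*Y)/7 = Y)
j(l) = 4 + l² - 3*l/4 (j(l) = (l² + ((¼)*(-3))*l) + 4 = (l² - 3*l/4) + 4 = 4 + l² - 3*l/4)
((2*0)*(j(-1) - 8))*(-2529) = ((2*0)*((4 + (-1)² - ¾*(-1)) - 8))*(-2529) = (0*((4 + 1 + ¾) - 8))*(-2529) = (0*(23/4 - 8))*(-2529) = (0*(-9/4))*(-2529) = 0*(-2529) = 0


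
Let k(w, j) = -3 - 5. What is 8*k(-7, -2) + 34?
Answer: -30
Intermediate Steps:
k(w, j) = -8
8*k(-7, -2) + 34 = 8*(-8) + 34 = -64 + 34 = -30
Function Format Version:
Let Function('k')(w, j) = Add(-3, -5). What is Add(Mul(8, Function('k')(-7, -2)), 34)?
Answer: -30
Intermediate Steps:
Function('k')(w, j) = -8
Add(Mul(8, Function('k')(-7, -2)), 34) = Add(Mul(8, -8), 34) = Add(-64, 34) = -30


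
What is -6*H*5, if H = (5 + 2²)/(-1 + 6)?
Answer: -54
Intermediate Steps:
H = 9/5 (H = (5 + 4)/5 = 9*(⅕) = 9/5 ≈ 1.8000)
-6*H*5 = -6*9/5*5 = -54/5*5 = -54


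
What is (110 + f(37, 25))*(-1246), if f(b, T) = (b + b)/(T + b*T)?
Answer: -65149602/475 ≈ -1.3716e+5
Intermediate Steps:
f(b, T) = 2*b/(T + T*b) (f(b, T) = (2*b)/(T + T*b) = 2*b/(T + T*b))
(110 + f(37, 25))*(-1246) = (110 + 2*37/(25*(1 + 37)))*(-1246) = (110 + 2*37*(1/25)/38)*(-1246) = (110 + 2*37*(1/25)*(1/38))*(-1246) = (110 + 37/475)*(-1246) = (52287/475)*(-1246) = -65149602/475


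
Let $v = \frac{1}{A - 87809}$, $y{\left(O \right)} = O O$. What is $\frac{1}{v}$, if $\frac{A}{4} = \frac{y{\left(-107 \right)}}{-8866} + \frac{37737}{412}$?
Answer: $- \frac{39928571964}{456599} \approx -87448.0$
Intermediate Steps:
$y{\left(O \right)} = O^{2}$
$A = \frac{164929627}{456599}$ ($A = 4 \left(\frac{\left(-107\right)^{2}}{-8866} + \frac{37737}{412}\right) = 4 \left(11449 \left(- \frac{1}{8866}\right) + 37737 \cdot \frac{1}{412}\right) = 4 \left(- \frac{11449}{8866} + \frac{37737}{412}\right) = 4 \cdot \frac{164929627}{1826396} = \frac{164929627}{456599} \approx 361.21$)
$v = - \frac{456599}{39928571964}$ ($v = \frac{1}{\frac{164929627}{456599} - 87809} = \frac{1}{- \frac{39928571964}{456599}} = - \frac{456599}{39928571964} \approx -1.1435 \cdot 10^{-5}$)
$\frac{1}{v} = \frac{1}{- \frac{456599}{39928571964}} = - \frac{39928571964}{456599}$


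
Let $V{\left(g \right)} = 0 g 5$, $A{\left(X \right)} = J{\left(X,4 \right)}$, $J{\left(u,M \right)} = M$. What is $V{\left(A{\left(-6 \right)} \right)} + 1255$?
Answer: $1255$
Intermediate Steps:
$A{\left(X \right)} = 4$
$V{\left(g \right)} = 0$ ($V{\left(g \right)} = 0 \cdot 5 = 0$)
$V{\left(A{\left(-6 \right)} \right)} + 1255 = 0 + 1255 = 1255$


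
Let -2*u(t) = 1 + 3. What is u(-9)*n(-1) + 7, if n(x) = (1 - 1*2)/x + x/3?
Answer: 17/3 ≈ 5.6667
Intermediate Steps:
u(t) = -2 (u(t) = -(1 + 3)/2 = -½*4 = -2)
n(x) = -1/x + x/3 (n(x) = (1 - 2)/x + x*(⅓) = -1/x + x/3)
u(-9)*n(-1) + 7 = -2*(-1/(-1) + (⅓)*(-1)) + 7 = -2*(-1*(-1) - ⅓) + 7 = -2*(1 - ⅓) + 7 = -2*⅔ + 7 = -4/3 + 7 = 17/3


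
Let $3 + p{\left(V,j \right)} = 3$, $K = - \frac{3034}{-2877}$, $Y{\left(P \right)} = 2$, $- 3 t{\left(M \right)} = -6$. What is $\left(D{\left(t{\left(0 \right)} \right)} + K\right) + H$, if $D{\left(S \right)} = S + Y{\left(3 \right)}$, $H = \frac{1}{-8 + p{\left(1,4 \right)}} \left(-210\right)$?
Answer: $\frac{360253}{11508} \approx 31.305$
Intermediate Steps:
$t{\left(M \right)} = 2$ ($t{\left(M \right)} = \left(- \frac{1}{3}\right) \left(-6\right) = 2$)
$K = \frac{3034}{2877}$ ($K = \left(-3034\right) \left(- \frac{1}{2877}\right) = \frac{3034}{2877} \approx 1.0546$)
$p{\left(V,j \right)} = 0$ ($p{\left(V,j \right)} = -3 + 3 = 0$)
$H = \frac{105}{4}$ ($H = \frac{1}{-8 + 0} \left(-210\right) = \frac{1}{-8} \left(-210\right) = \left(- \frac{1}{8}\right) \left(-210\right) = \frac{105}{4} \approx 26.25$)
$D{\left(S \right)} = 2 + S$ ($D{\left(S \right)} = S + 2 = 2 + S$)
$\left(D{\left(t{\left(0 \right)} \right)} + K\right) + H = \left(\left(2 + 2\right) + \frac{3034}{2877}\right) + \frac{105}{4} = \left(4 + \frac{3034}{2877}\right) + \frac{105}{4} = \frac{14542}{2877} + \frac{105}{4} = \frac{360253}{11508}$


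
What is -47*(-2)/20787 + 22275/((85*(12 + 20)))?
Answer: 92657221/11308128 ≈ 8.1939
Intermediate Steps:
-47*(-2)/20787 + 22275/((85*(12 + 20))) = 94*(1/20787) + 22275/((85*32)) = 94/20787 + 22275/2720 = 94/20787 + 22275*(1/2720) = 94/20787 + 4455/544 = 92657221/11308128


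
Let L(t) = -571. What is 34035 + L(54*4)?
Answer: 33464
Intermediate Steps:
34035 + L(54*4) = 34035 - 571 = 33464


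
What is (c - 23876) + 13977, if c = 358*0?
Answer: -9899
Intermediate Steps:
c = 0
(c - 23876) + 13977 = (0 - 23876) + 13977 = -23876 + 13977 = -9899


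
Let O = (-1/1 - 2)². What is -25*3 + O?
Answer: -66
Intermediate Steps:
O = 9 (O = (-1*1 - 2)² = (-1 - 2)² = (-3)² = 9)
-25*3 + O = -25*3 + 9 = -75 + 9 = -66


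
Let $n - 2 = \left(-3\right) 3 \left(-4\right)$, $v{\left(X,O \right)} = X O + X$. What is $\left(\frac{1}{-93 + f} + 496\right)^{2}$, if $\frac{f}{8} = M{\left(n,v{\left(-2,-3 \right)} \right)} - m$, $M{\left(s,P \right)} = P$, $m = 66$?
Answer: $\frac{85347532449}{346921} \approx 2.4601 \cdot 10^{5}$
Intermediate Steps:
$v{\left(X,O \right)} = X + O X$ ($v{\left(X,O \right)} = O X + X = X + O X$)
$n = 38$ ($n = 2 + \left(-3\right) 3 \left(-4\right) = 2 - -36 = 2 + 36 = 38$)
$f = -496$ ($f = 8 \left(- 2 \left(1 - 3\right) - 66\right) = 8 \left(\left(-2\right) \left(-2\right) - 66\right) = 8 \left(4 - 66\right) = 8 \left(-62\right) = -496$)
$\left(\frac{1}{-93 + f} + 496\right)^{2} = \left(\frac{1}{-93 - 496} + 496\right)^{2} = \left(\frac{1}{-589} + 496\right)^{2} = \left(- \frac{1}{589} + 496\right)^{2} = \left(\frac{292143}{589}\right)^{2} = \frac{85347532449}{346921}$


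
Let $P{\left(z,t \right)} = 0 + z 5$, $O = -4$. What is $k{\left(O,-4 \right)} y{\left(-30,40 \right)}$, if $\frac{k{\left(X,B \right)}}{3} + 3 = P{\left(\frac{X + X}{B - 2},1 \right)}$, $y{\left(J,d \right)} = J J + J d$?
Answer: $-3300$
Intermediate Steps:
$y{\left(J,d \right)} = J^{2} + J d$
$P{\left(z,t \right)} = 5 z$ ($P{\left(z,t \right)} = 0 + 5 z = 5 z$)
$k{\left(X,B \right)} = -9 + \frac{30 X}{-2 + B}$ ($k{\left(X,B \right)} = -9 + 3 \cdot 5 \frac{X + X}{B - 2} = -9 + 3 \cdot 5 \frac{2 X}{-2 + B} = -9 + 3 \frac{10 X}{-2 + B} = -9 + \frac{30 X}{-2 + B}$)
$k{\left(O,-4 \right)} y{\left(-30,40 \right)} = \frac{3 \left(6 - -12 + 10 \left(-4\right)\right)}{-2 - 4} \left(- 30 \left(-30 + 40\right)\right) = \frac{3 \left(6 + 12 - 40\right)}{-6} \left(\left(-30\right) 10\right) = 3 \left(- \frac{1}{6}\right) \left(-22\right) \left(-300\right) = 11 \left(-300\right) = -3300$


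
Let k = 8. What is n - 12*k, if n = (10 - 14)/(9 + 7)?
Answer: -385/4 ≈ -96.250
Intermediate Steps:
n = -¼ (n = -4/16 = -4*1/16 = -¼ ≈ -0.25000)
n - 12*k = -¼ - 12*8 = -¼ - 96 = -385/4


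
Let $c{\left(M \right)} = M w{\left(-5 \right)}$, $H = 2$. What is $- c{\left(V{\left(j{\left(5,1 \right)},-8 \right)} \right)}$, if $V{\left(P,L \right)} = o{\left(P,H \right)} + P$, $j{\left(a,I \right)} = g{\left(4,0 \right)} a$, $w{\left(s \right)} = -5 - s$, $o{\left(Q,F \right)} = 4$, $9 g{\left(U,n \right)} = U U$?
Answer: $0$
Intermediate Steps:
$g{\left(U,n \right)} = \frac{U^{2}}{9}$ ($g{\left(U,n \right)} = \frac{U U}{9} = \frac{U^{2}}{9}$)
$j{\left(a,I \right)} = \frac{16 a}{9}$ ($j{\left(a,I \right)} = \frac{4^{2}}{9} a = \frac{1}{9} \cdot 16 a = \frac{16 a}{9}$)
$V{\left(P,L \right)} = 4 + P$
$c{\left(M \right)} = 0$ ($c{\left(M \right)} = M \left(-5 - -5\right) = M \left(-5 + 5\right) = M 0 = 0$)
$- c{\left(V{\left(j{\left(5,1 \right)},-8 \right)} \right)} = \left(-1\right) 0 = 0$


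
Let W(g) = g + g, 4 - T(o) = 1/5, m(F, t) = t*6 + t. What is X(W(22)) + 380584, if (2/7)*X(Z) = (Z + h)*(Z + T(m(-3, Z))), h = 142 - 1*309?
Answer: 3600061/10 ≈ 3.6001e+5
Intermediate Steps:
m(F, t) = 7*t (m(F, t) = 6*t + t = 7*t)
h = -167 (h = 142 - 309 = -167)
T(o) = 19/5 (T(o) = 4 - 1/5 = 4 - 1*⅕ = 4 - ⅕ = 19/5)
W(g) = 2*g
X(Z) = 7*(-167 + Z)*(19/5 + Z)/2 (X(Z) = 7*((Z - 167)*(Z + 19/5))/2 = 7*((-167 + Z)*(19/5 + Z))/2 = 7*(-167 + Z)*(19/5 + Z)/2)
X(W(22)) + 380584 = (-22211/10 - 5712*22/5 + 7*(2*22)²/2) + 380584 = (-22211/10 - 2856/5*44 + (7/2)*44²) + 380584 = (-22211/10 - 125664/5 + (7/2)*1936) + 380584 = (-22211/10 - 125664/5 + 6776) + 380584 = -205779/10 + 380584 = 3600061/10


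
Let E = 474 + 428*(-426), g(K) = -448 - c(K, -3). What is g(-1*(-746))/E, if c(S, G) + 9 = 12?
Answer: 451/181854 ≈ 0.0024800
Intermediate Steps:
c(S, G) = 3 (c(S, G) = -9 + 12 = 3)
g(K) = -451 (g(K) = -448 - 1*3 = -448 - 3 = -451)
E = -181854 (E = 474 - 182328 = -181854)
g(-1*(-746))/E = -451/(-181854) = -451*(-1/181854) = 451/181854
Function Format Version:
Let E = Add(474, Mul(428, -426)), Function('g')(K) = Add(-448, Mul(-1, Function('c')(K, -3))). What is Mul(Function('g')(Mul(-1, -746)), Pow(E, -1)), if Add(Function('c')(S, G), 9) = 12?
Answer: Rational(451, 181854) ≈ 0.0024800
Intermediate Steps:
Function('c')(S, G) = 3 (Function('c')(S, G) = Add(-9, 12) = 3)
Function('g')(K) = -451 (Function('g')(K) = Add(-448, Mul(-1, 3)) = Add(-448, -3) = -451)
E = -181854 (E = Add(474, -182328) = -181854)
Mul(Function('g')(Mul(-1, -746)), Pow(E, -1)) = Mul(-451, Pow(-181854, -1)) = Mul(-451, Rational(-1, 181854)) = Rational(451, 181854)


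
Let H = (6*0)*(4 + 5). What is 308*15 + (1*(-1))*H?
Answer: 4620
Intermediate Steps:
H = 0 (H = 0*9 = 0)
308*15 + (1*(-1))*H = 308*15 + (1*(-1))*0 = 4620 - 1*0 = 4620 + 0 = 4620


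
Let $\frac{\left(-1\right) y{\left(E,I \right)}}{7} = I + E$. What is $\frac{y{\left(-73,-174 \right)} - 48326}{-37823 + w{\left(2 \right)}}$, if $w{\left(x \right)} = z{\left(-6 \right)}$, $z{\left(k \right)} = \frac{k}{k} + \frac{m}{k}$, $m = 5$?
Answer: $\frac{279582}{226937} \approx 1.232$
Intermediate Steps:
$y{\left(E,I \right)} = - 7 E - 7 I$ ($y{\left(E,I \right)} = - 7 \left(I + E\right) = - 7 \left(E + I\right) = - 7 E - 7 I$)
$z{\left(k \right)} = 1 + \frac{5}{k}$ ($z{\left(k \right)} = \frac{k}{k} + \frac{5}{k} = 1 + \frac{5}{k}$)
$w{\left(x \right)} = \frac{1}{6}$ ($w{\left(x \right)} = \frac{5 - 6}{-6} = \left(- \frac{1}{6}\right) \left(-1\right) = \frac{1}{6}$)
$\frac{y{\left(-73,-174 \right)} - 48326}{-37823 + w{\left(2 \right)}} = \frac{\left(\left(-7\right) \left(-73\right) - -1218\right) - 48326}{-37823 + \frac{1}{6}} = \frac{\left(511 + 1218\right) - 48326}{- \frac{226937}{6}} = \left(1729 - 48326\right) \left(- \frac{6}{226937}\right) = \left(-46597\right) \left(- \frac{6}{226937}\right) = \frac{279582}{226937}$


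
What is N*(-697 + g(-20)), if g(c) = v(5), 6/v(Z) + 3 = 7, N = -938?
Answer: 652379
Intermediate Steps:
v(Z) = 3/2 (v(Z) = 6/(-3 + 7) = 6/4 = 6*(¼) = 3/2)
g(c) = 3/2
N*(-697 + g(-20)) = -938*(-697 + 3/2) = -938*(-1391/2) = 652379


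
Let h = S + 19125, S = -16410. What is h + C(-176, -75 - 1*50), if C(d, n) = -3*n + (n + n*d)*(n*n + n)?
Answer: 339065590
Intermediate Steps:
h = 2715 (h = -16410 + 19125 = 2715)
C(d, n) = -3*n + (n + n²)*(n + d*n) (C(d, n) = -3*n + (n + d*n)*(n² + n) = -3*n + (n + d*n)*(n + n²) = -3*n + (n + n²)*(n + d*n))
h + C(-176, -75 - 1*50) = 2715 + (-75 - 1*50)*(-3 + (-75 - 1*50) + (-75 - 1*50)² - 176*(-75 - 1*50) - 176*(-75 - 1*50)²) = 2715 + (-75 - 50)*(-3 + (-75 - 50) + (-75 - 50)² - 176*(-75 - 50) - 176*(-75 - 50)²) = 2715 - 125*(-3 - 125 + (-125)² - 176*(-125) - 176*(-125)²) = 2715 - 125*(-3 - 125 + 15625 + 22000 - 176*15625) = 2715 - 125*(-3 - 125 + 15625 + 22000 - 2750000) = 2715 - 125*(-2712503) = 2715 + 339062875 = 339065590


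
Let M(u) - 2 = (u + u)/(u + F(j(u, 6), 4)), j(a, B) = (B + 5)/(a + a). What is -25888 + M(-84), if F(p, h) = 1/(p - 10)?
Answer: -43821616/1693 ≈ -25884.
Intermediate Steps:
j(a, B) = (5 + B)/(2*a) (j(a, B) = (5 + B)/((2*a)) = (5 + B)*(1/(2*a)) = (5 + B)/(2*a))
F(p, h) = 1/(-10 + p)
M(u) = 2 + 2*u/(u + 1/(-10 + 11/(2*u))) (M(u) = 2 + (u + u)/(u + 1/(-10 + (5 + 6)/(2*u))) = 2 + (2*u)/(u + 1/(-10 + (1/2)*11/u)) = 2 + (2*u)/(u + 1/(-10 + 11/(2*u))) = 2 + 2*u/(u + 1/(-10 + 11/(2*u))))
-25888 + M(-84) = -25888 + 16*(-3 + 5*(-84))/(-13 + 20*(-84)) = -25888 + 16*(-3 - 420)/(-13 - 1680) = -25888 + 16*(-423)/(-1693) = -25888 + 16*(-1/1693)*(-423) = -25888 + 6768/1693 = -43821616/1693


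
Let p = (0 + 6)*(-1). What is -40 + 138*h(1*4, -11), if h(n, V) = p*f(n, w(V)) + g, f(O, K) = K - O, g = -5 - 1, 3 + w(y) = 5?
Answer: 788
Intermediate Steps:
w(y) = 2 (w(y) = -3 + 5 = 2)
g = -6
p = -6 (p = 6*(-1) = -6)
h(n, V) = -18 + 6*n (h(n, V) = -6*(2 - n) - 6 = (-12 + 6*n) - 6 = -18 + 6*n)
-40 + 138*h(1*4, -11) = -40 + 138*(-18 + 6*(1*4)) = -40 + 138*(-18 + 6*4) = -40 + 138*(-18 + 24) = -40 + 138*6 = -40 + 828 = 788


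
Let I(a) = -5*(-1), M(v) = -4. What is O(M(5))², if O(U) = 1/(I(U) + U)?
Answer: 1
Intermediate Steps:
I(a) = 5
O(U) = 1/(5 + U)
O(M(5))² = (1/(5 - 4))² = (1/1)² = 1² = 1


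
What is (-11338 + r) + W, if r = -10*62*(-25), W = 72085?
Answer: 76247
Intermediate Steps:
r = 15500 (r = -620*(-25) = 15500)
(-11338 + r) + W = (-11338 + 15500) + 72085 = 4162 + 72085 = 76247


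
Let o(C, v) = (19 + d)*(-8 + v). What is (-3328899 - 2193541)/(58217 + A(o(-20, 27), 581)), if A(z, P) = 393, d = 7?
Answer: -552244/5861 ≈ -94.224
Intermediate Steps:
o(C, v) = -208 + 26*v (o(C, v) = (19 + 7)*(-8 + v) = 26*(-8 + v) = -208 + 26*v)
(-3328899 - 2193541)/(58217 + A(o(-20, 27), 581)) = (-3328899 - 2193541)/(58217 + 393) = -5522440/58610 = -5522440*1/58610 = -552244/5861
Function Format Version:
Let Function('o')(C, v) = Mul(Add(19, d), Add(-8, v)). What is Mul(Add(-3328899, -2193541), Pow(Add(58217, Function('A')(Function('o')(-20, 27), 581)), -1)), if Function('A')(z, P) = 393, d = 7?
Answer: Rational(-552244, 5861) ≈ -94.224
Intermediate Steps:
Function('o')(C, v) = Add(-208, Mul(26, v)) (Function('o')(C, v) = Mul(Add(19, 7), Add(-8, v)) = Mul(26, Add(-8, v)) = Add(-208, Mul(26, v)))
Mul(Add(-3328899, -2193541), Pow(Add(58217, Function('A')(Function('o')(-20, 27), 581)), -1)) = Mul(Add(-3328899, -2193541), Pow(Add(58217, 393), -1)) = Mul(-5522440, Pow(58610, -1)) = Mul(-5522440, Rational(1, 58610)) = Rational(-552244, 5861)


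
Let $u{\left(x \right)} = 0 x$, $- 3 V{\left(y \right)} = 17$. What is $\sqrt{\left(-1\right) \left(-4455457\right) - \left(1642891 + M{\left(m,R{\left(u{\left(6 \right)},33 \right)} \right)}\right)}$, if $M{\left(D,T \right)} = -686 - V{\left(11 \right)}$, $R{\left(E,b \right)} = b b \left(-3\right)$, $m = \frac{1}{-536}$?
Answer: $\frac{\sqrt{25319217}}{3} \approx 1677.3$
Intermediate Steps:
$V{\left(y \right)} = - \frac{17}{3}$ ($V{\left(y \right)} = \left(- \frac{1}{3}\right) 17 = - \frac{17}{3}$)
$u{\left(x \right)} = 0$
$m = - \frac{1}{536} \approx -0.0018657$
$R{\left(E,b \right)} = - 3 b^{2}$ ($R{\left(E,b \right)} = b^{2} \left(-3\right) = - 3 b^{2}$)
$M{\left(D,T \right)} = - \frac{2041}{3}$ ($M{\left(D,T \right)} = -686 - - \frac{17}{3} = -686 + \frac{17}{3} = - \frac{2041}{3}$)
$\sqrt{\left(-1\right) \left(-4455457\right) - \left(1642891 + M{\left(m,R{\left(u{\left(6 \right)},33 \right)} \right)}\right)} = \sqrt{\left(-1\right) \left(-4455457\right) - \frac{4926632}{3}} = \sqrt{4455457 + \left(-1642891 + \frac{2041}{3}\right)} = \sqrt{4455457 - \frac{4926632}{3}} = \sqrt{\frac{8439739}{3}} = \frac{\sqrt{25319217}}{3}$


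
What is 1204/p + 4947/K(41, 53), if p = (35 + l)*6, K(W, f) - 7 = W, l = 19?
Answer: 138385/1296 ≈ 106.78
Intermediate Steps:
K(W, f) = 7 + W
p = 324 (p = (35 + 19)*6 = 54*6 = 324)
1204/p + 4947/K(41, 53) = 1204/324 + 4947/(7 + 41) = 1204*(1/324) + 4947/48 = 301/81 + 4947*(1/48) = 301/81 + 1649/16 = 138385/1296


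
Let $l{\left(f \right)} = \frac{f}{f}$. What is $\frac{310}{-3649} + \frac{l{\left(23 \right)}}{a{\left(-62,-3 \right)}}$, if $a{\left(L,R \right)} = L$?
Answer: $- \frac{22869}{226238} \approx -0.10108$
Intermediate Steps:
$l{\left(f \right)} = 1$
$\frac{310}{-3649} + \frac{l{\left(23 \right)}}{a{\left(-62,-3 \right)}} = \frac{310}{-3649} + 1 \frac{1}{-62} = 310 \left(- \frac{1}{3649}\right) + 1 \left(- \frac{1}{62}\right) = - \frac{310}{3649} - \frac{1}{62} = - \frac{22869}{226238}$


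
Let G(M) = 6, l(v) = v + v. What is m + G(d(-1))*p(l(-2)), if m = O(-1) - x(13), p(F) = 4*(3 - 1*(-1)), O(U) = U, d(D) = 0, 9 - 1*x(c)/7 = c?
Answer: 123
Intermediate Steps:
l(v) = 2*v
x(c) = 63 - 7*c
p(F) = 16 (p(F) = 4*(3 + 1) = 4*4 = 16)
m = 27 (m = -1 - (63 - 7*13) = -1 - (63 - 91) = -1 - 1*(-28) = -1 + 28 = 27)
m + G(d(-1))*p(l(-2)) = 27 + 6*16 = 27 + 96 = 123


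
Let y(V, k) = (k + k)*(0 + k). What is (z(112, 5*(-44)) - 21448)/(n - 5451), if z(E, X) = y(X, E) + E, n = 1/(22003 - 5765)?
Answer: -60924976/88513337 ≈ -0.68831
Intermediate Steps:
y(V, k) = 2*k² (y(V, k) = (2*k)*k = 2*k²)
n = 1/16238 ≈ 6.1584e-5
z(E, X) = E + 2*E² (z(E, X) = 2*E² + E = E + 2*E²)
(z(112, 5*(-44)) - 21448)/(n - 5451) = (112*(1 + 2*112) - 21448)/(1/16238 - 5451) = (112*(1 + 224) - 21448)/(-88513337/16238) = (112*225 - 21448)*(-16238/88513337) = (25200 - 21448)*(-16238/88513337) = 3752*(-16238/88513337) = -60924976/88513337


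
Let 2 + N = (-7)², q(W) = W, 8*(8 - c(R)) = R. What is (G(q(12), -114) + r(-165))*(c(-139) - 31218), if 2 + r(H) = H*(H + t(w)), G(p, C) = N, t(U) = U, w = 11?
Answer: -6352066155/8 ≈ -7.9401e+8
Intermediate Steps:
c(R) = 8 - R/8
N = 47 (N = -2 + (-7)² = -2 + 49 = 47)
G(p, C) = 47
r(H) = -2 + H*(11 + H) (r(H) = -2 + H*(H + 11) = -2 + H*(11 + H))
(G(q(12), -114) + r(-165))*(c(-139) - 31218) = (47 + (-2 + (-165)² + 11*(-165)))*((8 - ⅛*(-139)) - 31218) = (47 + (-2 + 27225 - 1815))*((8 + 139/8) - 31218) = (47 + 25408)*(203/8 - 31218) = 25455*(-249541/8) = -6352066155/8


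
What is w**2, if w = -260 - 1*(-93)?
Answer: 27889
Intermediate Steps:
w = -167 (w = -260 + 93 = -167)
w**2 = (-167)**2 = 27889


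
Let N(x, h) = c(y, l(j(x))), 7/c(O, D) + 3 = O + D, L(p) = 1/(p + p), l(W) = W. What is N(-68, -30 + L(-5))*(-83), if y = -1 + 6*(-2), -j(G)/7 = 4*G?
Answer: -581/1888 ≈ -0.30773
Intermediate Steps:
j(G) = -28*G
L(p) = 1/(2*p)
y = -13 (y = -1 - 12 = -13)
c(O, D) = 7/(-3 + D + O) (c(O, D) = 7/(-3 + (O + D)) = 7/(-3 + (D + O)) = 7/(-3 + D + O))
N(x, h) = 7/(-16 - 28*x) (N(x, h) = 7/(-3 - 28*x - 13) = 7/(-16 - 28*x))
N(-68, -30 + L(-5))*(-83) = -7/(16 + 28*(-68))*(-83) = -7/(16 - 1904)*(-83) = -7/(-1888)*(-83) = -7*(-1/1888)*(-83) = (7/1888)*(-83) = -581/1888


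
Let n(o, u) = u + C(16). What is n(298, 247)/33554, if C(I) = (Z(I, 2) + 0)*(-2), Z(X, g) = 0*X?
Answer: 13/1766 ≈ 0.0073613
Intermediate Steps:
Z(X, g) = 0
C(I) = 0 (C(I) = (0 + 0)*(-2) = 0*(-2) = 0)
n(o, u) = u (n(o, u) = u + 0 = u)
n(298, 247)/33554 = 247/33554 = 247*(1/33554) = 13/1766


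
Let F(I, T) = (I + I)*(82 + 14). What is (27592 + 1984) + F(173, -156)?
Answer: 62792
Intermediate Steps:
F(I, T) = 192*I (F(I, T) = (2*I)*96 = 192*I)
(27592 + 1984) + F(173, -156) = (27592 + 1984) + 192*173 = 29576 + 33216 = 62792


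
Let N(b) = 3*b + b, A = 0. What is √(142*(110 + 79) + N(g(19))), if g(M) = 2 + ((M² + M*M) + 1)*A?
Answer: √26846 ≈ 163.85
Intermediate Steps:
g(M) = 2 (g(M) = 2 + ((M² + M*M) + 1)*0 = 2 + ((M² + M²) + 1)*0 = 2 + (2*M² + 1)*0 = 2 + (1 + 2*M²)*0 = 2 + 0 = 2)
N(b) = 4*b
√(142*(110 + 79) + N(g(19))) = √(142*(110 + 79) + 4*2) = √(142*189 + 8) = √(26838 + 8) = √26846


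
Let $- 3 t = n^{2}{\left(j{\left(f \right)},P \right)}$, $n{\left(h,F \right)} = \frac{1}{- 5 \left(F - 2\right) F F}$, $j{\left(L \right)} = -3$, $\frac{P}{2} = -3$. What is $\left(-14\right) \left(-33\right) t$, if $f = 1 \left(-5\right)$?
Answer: $- \frac{77}{1036800} \approx -7.4267 \cdot 10^{-5}$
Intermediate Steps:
$P = -6$ ($P = 2 \left(-3\right) = -6$)
$f = -5$
$n{\left(h,F \right)} = - \frac{1}{5 F^{2} \left(-2 + F\right)}$ ($n{\left(h,F \right)} = \frac{1}{- 5 \left(-2 + F\right) F F} = \frac{1}{- 5 F \left(-2 + F\right) F} = \frac{1}{\left(-5\right) F^{2} \left(-2 + F\right)} = - \frac{1}{5 F^{2} \left(-2 + F\right)}$)
$t = - \frac{1}{6220800}$ ($t = - \frac{\left(- \frac{1}{5 \cdot 36 \left(-2 - 6\right)}\right)^{2}}{3} = - \frac{\left(\left(- \frac{1}{5}\right) \frac{1}{36} \frac{1}{-8}\right)^{2}}{3} = - \frac{\left(\left(- \frac{1}{5}\right) \frac{1}{36} \left(- \frac{1}{8}\right)\right)^{2}}{3} = - \frac{1}{3 \cdot 2073600} = \left(- \frac{1}{3}\right) \frac{1}{2073600} = - \frac{1}{6220800} \approx -1.6075 \cdot 10^{-7}$)
$\left(-14\right) \left(-33\right) t = \left(-14\right) \left(-33\right) \left(- \frac{1}{6220800}\right) = 462 \left(- \frac{1}{6220800}\right) = - \frac{77}{1036800}$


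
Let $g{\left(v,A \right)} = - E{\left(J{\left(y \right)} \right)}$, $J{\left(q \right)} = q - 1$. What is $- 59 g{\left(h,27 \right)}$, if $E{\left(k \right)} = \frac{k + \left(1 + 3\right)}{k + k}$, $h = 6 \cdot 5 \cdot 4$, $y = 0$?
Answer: $- \frac{177}{2} \approx -88.5$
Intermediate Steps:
$J{\left(q \right)} = -1 + q$
$h = 120$ ($h = 30 \cdot 4 = 120$)
$E{\left(k \right)} = \frac{4 + k}{2 k}$ ($E{\left(k \right)} = \frac{k + 4}{2 k} = \left(4 + k\right) \frac{1}{2 k} = \frac{4 + k}{2 k}$)
$g{\left(v,A \right)} = \frac{3}{2}$ ($g{\left(v,A \right)} = - \frac{4 + \left(-1 + 0\right)}{2 \left(-1 + 0\right)} = - \frac{4 - 1}{2 \left(-1\right)} = - \frac{\left(-1\right) 3}{2} = \left(-1\right) \left(- \frac{3}{2}\right) = \frac{3}{2}$)
$- 59 g{\left(h,27 \right)} = \left(-59\right) \frac{3}{2} = - \frac{177}{2}$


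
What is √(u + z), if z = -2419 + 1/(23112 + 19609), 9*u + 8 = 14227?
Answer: I*√13783032782743/128163 ≈ 28.967*I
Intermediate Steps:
u = 14219/9 (u = -8/9 + (⅑)*14227 = -8/9 + 14227/9 = 14219/9 ≈ 1579.9)
z = -103342098/42721 (z = -2419 + 1/42721 = -103342098/42721 ≈ -2419.0)
√(u + z) = √(14219/9 - 103342098/42721) = √(-322628983/384489) = I*√13783032782743/128163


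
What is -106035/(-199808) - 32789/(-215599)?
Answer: 29412544477/43078404992 ≈ 0.68277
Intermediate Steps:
-106035/(-199808) - 32789/(-215599) = -106035*(-1/199808) - 32789*(-1/215599) = 106035/199808 + 32789/215599 = 29412544477/43078404992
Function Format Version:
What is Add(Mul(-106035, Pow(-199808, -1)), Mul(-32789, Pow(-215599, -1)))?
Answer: Rational(29412544477, 43078404992) ≈ 0.68277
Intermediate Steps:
Add(Mul(-106035, Pow(-199808, -1)), Mul(-32789, Pow(-215599, -1))) = Add(Mul(-106035, Rational(-1, 199808)), Mul(-32789, Rational(-1, 215599))) = Add(Rational(106035, 199808), Rational(32789, 215599)) = Rational(29412544477, 43078404992)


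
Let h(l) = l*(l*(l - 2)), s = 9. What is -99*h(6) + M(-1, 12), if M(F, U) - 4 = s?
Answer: -14243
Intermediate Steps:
M(F, U) = 13 (M(F, U) = 4 + 9 = 13)
h(l) = l²*(-2 + l) (h(l) = l*(l*(-2 + l)) = l²*(-2 + l))
-99*h(6) + M(-1, 12) = -99*6²*(-2 + 6) + 13 = -3564*4 + 13 = -99*144 + 13 = -14256 + 13 = -14243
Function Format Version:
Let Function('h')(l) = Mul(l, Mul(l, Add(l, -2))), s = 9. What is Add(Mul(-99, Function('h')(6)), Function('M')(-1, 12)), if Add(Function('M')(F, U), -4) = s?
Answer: -14243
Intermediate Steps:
Function('M')(F, U) = 13 (Function('M')(F, U) = Add(4, 9) = 13)
Function('h')(l) = Mul(Pow(l, 2), Add(-2, l)) (Function('h')(l) = Mul(l, Mul(l, Add(-2, l))) = Mul(Pow(l, 2), Add(-2, l)))
Add(Mul(-99, Function('h')(6)), Function('M')(-1, 12)) = Add(Mul(-99, Mul(Pow(6, 2), Add(-2, 6))), 13) = Add(Mul(-99, Mul(36, 4)), 13) = Add(Mul(-99, 144), 13) = Add(-14256, 13) = -14243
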